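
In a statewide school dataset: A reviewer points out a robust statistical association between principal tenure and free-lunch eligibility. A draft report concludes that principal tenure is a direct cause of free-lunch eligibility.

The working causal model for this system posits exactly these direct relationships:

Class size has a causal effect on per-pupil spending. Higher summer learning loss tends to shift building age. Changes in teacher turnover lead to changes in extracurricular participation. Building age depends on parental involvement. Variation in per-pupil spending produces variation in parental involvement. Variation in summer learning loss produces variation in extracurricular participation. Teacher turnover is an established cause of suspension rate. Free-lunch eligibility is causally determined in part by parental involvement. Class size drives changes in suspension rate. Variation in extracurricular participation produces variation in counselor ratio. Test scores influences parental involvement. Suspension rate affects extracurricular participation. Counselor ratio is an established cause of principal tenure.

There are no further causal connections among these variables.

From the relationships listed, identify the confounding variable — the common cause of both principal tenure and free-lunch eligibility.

class size

Class size has a causal path to principal tenure (class size → suspension rate → extracurricular participation → counselor ratio → principal tenure) and a separate causal path to free-lunch eligibility (class size → per-pupil spending → parental involvement → free-lunch eligibility), so it is a common cause of both.
No stated relationship gives principal tenure a causal route to free-lunch eligibility, so the correlation is explained by the shared upstream cause rather than a direct effect.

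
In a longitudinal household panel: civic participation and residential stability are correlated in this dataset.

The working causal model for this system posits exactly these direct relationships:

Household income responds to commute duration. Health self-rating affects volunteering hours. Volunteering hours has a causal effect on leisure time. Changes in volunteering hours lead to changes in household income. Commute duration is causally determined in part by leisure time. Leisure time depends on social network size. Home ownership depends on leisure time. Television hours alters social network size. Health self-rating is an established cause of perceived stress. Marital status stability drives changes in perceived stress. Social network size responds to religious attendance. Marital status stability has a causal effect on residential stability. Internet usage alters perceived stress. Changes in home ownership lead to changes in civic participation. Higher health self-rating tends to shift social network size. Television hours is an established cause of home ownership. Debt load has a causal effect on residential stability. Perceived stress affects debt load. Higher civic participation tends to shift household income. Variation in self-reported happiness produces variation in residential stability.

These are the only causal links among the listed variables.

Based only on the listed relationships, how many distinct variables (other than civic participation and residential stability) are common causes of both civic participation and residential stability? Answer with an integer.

The common causes are: health self-rating (to civic participation via health self-rating → volunteering hours → leisure time → home ownership → civic participation; to residential stability via health self-rating → perceived stress → debt load → residential stability).
Every other variable lacks a causal path to at least one of civic participation and residential stability.

1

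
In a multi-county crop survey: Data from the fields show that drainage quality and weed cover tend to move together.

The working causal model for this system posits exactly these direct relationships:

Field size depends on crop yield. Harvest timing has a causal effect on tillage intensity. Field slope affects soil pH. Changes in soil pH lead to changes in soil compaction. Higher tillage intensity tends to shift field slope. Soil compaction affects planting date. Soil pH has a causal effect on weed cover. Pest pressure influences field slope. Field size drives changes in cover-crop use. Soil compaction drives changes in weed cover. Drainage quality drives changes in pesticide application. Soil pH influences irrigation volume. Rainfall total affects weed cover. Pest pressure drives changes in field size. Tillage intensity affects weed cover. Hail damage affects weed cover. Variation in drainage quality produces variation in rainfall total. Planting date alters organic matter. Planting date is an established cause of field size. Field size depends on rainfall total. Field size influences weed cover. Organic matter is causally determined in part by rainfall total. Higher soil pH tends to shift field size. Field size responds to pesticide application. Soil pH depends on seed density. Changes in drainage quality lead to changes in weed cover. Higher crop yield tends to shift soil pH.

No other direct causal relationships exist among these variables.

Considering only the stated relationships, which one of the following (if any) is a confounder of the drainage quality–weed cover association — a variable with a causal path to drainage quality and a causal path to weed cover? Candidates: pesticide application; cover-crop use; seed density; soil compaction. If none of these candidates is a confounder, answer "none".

none

None of the listed candidates has causal paths to both drainage quality and weed cover in the stated relationships, so none is a common cause.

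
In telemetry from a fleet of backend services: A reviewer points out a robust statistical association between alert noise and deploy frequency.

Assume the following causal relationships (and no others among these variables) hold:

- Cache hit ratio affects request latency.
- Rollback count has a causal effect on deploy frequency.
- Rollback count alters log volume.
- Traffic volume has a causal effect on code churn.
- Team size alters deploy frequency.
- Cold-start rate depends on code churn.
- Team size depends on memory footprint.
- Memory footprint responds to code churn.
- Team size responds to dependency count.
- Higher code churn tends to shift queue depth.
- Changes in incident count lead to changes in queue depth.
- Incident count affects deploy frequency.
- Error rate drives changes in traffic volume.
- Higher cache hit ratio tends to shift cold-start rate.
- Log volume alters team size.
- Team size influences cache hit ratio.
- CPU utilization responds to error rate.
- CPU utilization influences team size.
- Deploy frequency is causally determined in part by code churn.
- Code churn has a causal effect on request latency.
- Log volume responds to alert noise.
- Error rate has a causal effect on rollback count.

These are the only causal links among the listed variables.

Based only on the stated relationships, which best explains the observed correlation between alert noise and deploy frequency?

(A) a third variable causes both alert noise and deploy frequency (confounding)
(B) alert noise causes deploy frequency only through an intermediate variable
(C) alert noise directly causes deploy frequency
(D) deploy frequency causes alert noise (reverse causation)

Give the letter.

Alert noise reaches deploy frequency through alert noise → log volume → team size → deploy frequency — an indirect causal chain with no direct alert noise → deploy frequency link. No variable causes both alert noise and deploy frequency, so confounding is ruled out; the effect is mediated.

B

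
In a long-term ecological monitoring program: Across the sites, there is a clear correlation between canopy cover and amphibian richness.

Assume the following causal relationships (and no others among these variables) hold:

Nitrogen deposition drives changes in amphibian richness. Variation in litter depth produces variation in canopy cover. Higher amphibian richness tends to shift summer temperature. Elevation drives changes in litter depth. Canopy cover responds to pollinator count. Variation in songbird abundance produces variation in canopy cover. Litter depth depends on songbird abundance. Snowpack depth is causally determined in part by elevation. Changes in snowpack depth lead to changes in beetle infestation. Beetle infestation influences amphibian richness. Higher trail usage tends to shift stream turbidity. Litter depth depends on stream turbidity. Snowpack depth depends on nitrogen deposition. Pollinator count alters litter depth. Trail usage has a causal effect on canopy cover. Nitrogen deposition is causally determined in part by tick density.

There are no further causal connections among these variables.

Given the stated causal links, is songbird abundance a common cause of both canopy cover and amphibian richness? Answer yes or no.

Songbird abundance has no stated causal path to amphibian richness. A confounder must cause both variables, so songbird abundance does not qualify.

no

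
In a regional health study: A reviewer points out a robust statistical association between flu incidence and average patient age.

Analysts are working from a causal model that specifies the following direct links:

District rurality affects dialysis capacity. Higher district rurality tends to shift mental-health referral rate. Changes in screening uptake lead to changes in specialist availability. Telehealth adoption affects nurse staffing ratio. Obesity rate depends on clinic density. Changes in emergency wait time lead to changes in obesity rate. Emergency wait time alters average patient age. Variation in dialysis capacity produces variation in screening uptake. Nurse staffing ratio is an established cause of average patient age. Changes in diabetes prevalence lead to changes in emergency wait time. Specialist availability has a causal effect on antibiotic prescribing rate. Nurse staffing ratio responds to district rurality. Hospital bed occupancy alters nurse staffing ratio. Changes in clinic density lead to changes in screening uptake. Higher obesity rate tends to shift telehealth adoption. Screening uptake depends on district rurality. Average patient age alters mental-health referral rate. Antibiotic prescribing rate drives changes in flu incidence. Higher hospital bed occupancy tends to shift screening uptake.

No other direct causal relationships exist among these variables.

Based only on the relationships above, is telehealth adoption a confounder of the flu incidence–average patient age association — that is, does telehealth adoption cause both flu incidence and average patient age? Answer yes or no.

Telehealth adoption has no stated causal path to flu incidence. A confounder must cause both variables, so telehealth adoption does not qualify.

no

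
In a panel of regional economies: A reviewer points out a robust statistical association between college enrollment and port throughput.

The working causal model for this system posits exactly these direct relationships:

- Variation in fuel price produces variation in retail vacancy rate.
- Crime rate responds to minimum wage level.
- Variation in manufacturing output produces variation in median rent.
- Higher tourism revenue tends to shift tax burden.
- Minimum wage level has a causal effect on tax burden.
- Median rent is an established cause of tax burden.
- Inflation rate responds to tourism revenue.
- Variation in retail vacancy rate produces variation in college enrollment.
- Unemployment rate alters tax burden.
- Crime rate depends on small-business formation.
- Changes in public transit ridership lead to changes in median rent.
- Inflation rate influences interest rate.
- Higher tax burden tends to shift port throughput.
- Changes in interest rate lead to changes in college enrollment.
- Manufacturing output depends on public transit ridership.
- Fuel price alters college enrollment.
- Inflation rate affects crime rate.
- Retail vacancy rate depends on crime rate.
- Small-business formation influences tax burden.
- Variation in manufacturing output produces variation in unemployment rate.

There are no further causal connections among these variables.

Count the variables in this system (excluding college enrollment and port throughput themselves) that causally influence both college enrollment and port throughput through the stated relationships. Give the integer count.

The common causes are: minimum wage level (to college enrollment via minimum wage level → crime rate → retail vacancy rate → college enrollment; to port throughput via minimum wage level → tax burden → port throughput); small-business formation (to college enrollment via small-business formation → crime rate → retail vacancy rate → college enrollment; to port throughput via small-business formation → tax burden → port throughput); tourism revenue (to college enrollment via tourism revenue → inflation rate → interest rate → college enrollment; to port throughput via tourism revenue → tax burden → port throughput).
Every other variable lacks a causal path to at least one of college enrollment and port throughput.

3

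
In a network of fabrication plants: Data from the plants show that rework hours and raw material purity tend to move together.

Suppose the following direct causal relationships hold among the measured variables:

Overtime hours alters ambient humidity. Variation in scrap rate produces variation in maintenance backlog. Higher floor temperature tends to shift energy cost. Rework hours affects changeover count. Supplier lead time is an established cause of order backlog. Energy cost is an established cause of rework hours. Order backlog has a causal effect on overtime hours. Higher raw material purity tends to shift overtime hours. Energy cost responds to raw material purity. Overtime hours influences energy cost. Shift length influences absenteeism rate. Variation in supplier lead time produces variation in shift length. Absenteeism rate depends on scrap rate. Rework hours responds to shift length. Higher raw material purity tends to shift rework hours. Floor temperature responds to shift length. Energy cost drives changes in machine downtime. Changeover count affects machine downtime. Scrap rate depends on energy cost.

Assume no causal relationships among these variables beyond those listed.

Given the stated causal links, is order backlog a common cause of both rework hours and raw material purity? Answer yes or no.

no

Order backlog has no stated causal path to raw material purity. A confounder must cause both variables, so order backlog does not qualify.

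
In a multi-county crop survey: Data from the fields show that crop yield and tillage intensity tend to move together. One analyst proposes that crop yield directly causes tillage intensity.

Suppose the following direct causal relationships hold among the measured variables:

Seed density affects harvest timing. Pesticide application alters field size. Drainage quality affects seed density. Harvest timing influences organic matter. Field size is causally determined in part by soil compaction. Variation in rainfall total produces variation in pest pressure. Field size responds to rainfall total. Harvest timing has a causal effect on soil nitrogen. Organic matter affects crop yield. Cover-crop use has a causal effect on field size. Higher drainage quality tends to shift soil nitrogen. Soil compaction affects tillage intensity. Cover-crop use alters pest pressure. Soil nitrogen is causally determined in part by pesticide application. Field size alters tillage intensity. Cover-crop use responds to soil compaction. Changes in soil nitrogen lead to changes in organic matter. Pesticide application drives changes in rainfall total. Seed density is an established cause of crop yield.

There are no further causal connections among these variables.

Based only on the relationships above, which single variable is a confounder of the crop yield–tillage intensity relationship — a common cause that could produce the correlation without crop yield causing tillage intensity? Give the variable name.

Pesticide application has a causal path to crop yield (pesticide application → soil nitrogen → organic matter → crop yield) and a separate causal path to tillage intensity (pesticide application → field size → tillage intensity), so it is a common cause of both.
No stated relationship gives crop yield a causal route to tillage intensity, so the correlation is explained by the shared upstream cause rather than a direct effect.

pesticide application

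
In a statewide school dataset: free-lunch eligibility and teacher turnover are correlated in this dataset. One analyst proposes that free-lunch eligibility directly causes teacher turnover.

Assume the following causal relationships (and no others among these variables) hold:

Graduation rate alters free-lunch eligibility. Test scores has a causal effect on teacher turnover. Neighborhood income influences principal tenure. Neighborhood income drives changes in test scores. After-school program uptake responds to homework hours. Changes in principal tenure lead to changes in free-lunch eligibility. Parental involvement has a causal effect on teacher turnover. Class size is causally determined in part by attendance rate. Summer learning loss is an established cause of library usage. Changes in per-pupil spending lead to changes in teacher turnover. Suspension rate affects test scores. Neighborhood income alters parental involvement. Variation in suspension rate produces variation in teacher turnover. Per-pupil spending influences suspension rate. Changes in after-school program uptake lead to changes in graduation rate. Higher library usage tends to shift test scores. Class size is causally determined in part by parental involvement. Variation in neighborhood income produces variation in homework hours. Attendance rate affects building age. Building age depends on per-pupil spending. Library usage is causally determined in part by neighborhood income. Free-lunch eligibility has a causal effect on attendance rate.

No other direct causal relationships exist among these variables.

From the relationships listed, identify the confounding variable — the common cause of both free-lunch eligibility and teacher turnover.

Neighborhood income has a causal path to free-lunch eligibility (neighborhood income → principal tenure → free-lunch eligibility) and a separate causal path to teacher turnover (neighborhood income → parental involvement → teacher turnover), so it is a common cause of both.
No stated relationship gives free-lunch eligibility a causal route to teacher turnover, so the correlation is explained by the shared upstream cause rather than a direct effect.

neighborhood income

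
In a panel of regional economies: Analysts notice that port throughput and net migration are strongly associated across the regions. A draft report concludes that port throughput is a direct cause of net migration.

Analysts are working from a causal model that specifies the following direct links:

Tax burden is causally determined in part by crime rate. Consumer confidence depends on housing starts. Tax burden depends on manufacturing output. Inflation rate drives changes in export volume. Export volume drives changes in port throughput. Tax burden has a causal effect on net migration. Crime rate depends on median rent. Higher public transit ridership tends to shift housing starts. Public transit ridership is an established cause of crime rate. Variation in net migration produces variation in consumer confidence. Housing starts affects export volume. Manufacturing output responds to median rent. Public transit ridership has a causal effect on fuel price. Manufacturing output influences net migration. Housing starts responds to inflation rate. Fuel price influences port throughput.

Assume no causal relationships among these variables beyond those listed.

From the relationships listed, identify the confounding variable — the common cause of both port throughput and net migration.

public transit ridership

Public transit ridership has a causal path to port throughput (public transit ridership → fuel price → port throughput) and a separate causal path to net migration (public transit ridership → crime rate → tax burden → net migration), so it is a common cause of both.
No stated relationship gives port throughput a causal route to net migration, so the correlation is explained by the shared upstream cause rather than a direct effect.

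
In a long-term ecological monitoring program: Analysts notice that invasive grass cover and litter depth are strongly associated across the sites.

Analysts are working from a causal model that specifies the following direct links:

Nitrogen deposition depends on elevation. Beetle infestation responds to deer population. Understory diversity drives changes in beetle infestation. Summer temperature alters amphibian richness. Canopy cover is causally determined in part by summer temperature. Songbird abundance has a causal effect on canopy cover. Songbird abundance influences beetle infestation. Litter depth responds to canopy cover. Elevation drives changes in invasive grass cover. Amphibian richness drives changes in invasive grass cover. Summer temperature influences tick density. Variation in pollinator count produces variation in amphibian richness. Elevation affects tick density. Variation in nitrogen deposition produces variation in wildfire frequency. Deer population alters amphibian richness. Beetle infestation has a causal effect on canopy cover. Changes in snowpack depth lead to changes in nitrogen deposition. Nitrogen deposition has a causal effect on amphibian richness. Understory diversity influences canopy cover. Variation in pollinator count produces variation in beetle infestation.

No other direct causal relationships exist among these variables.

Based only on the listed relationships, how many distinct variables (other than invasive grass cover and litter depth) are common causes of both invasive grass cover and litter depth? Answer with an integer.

3

The common causes are: deer population (to invasive grass cover via deer population → amphibian richness → invasive grass cover; to litter depth via deer population → beetle infestation → canopy cover → litter depth); pollinator count (to invasive grass cover via pollinator count → amphibian richness → invasive grass cover; to litter depth via pollinator count → beetle infestation → canopy cover → litter depth); summer temperature (to invasive grass cover via summer temperature → amphibian richness → invasive grass cover; to litter depth via summer temperature → canopy cover → litter depth).
Every other variable lacks a causal path to at least one of invasive grass cover and litter depth.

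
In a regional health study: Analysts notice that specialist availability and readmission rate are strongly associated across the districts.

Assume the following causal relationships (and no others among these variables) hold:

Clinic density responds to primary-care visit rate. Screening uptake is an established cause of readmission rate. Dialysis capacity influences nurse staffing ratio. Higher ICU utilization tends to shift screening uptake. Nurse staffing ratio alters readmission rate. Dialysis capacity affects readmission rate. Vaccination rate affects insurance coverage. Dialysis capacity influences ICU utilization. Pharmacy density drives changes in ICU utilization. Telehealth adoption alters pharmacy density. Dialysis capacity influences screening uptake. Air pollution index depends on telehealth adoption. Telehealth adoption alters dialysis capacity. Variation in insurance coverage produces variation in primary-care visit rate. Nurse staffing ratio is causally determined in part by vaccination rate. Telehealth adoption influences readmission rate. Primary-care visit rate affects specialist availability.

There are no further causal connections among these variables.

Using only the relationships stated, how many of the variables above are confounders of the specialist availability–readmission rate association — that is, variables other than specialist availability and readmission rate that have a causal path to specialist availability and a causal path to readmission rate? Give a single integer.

1

The common causes are: vaccination rate (to specialist availability via vaccination rate → insurance coverage → primary-care visit rate → specialist availability; to readmission rate via vaccination rate → nurse staffing ratio → readmission rate).
Every other variable lacks a causal path to at least one of specialist availability and readmission rate.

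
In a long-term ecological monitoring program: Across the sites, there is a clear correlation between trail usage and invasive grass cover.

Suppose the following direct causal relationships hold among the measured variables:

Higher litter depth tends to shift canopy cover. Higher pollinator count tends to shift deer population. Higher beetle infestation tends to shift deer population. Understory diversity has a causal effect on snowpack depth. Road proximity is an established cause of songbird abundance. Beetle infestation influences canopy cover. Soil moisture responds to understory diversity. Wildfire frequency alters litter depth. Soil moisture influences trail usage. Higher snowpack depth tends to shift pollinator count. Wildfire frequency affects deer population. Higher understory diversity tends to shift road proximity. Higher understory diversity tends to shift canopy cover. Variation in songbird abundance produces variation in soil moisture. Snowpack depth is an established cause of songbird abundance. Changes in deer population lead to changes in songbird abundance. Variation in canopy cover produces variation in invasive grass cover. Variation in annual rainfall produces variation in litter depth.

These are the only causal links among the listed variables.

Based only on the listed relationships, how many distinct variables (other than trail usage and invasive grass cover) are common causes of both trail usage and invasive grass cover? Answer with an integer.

The common causes are: beetle infestation (to trail usage via beetle infestation → deer population → songbird abundance → soil moisture → trail usage; to invasive grass cover via beetle infestation → canopy cover → invasive grass cover); understory diversity (to trail usage via understory diversity → soil moisture → trail usage; to invasive grass cover via understory diversity → canopy cover → invasive grass cover); wildfire frequency (to trail usage via wildfire frequency → deer population → songbird abundance → soil moisture → trail usage; to invasive grass cover via wildfire frequency → litter depth → canopy cover → invasive grass cover).
Every other variable lacks a causal path to at least one of trail usage and invasive grass cover.

3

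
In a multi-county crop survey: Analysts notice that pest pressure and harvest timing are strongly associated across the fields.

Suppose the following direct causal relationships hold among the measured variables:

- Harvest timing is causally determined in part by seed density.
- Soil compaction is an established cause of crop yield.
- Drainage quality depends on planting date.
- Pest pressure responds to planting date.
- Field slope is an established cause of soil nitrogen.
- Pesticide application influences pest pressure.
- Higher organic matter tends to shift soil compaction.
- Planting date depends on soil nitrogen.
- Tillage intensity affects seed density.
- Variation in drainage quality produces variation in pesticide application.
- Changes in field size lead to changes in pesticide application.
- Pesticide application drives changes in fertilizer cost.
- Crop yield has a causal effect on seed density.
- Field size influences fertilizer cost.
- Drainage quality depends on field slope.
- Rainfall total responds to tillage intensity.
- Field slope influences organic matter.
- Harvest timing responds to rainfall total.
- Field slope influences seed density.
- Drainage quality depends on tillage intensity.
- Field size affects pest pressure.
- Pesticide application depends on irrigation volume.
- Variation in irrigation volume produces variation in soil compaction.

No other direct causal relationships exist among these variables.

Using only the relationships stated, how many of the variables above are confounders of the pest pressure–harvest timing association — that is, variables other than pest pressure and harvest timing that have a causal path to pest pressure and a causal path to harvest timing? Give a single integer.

The common causes are: field slope (to pest pressure via field slope → drainage quality → pesticide application → pest pressure; to harvest timing via field slope → seed density → harvest timing); irrigation volume (to pest pressure via irrigation volume → pesticide application → pest pressure; to harvest timing via irrigation volume → soil compaction → crop yield → seed density → harvest timing); tillage intensity (to pest pressure via tillage intensity → drainage quality → pesticide application → pest pressure; to harvest timing via tillage intensity → seed density → harvest timing).
Every other variable lacks a causal path to at least one of pest pressure and harvest timing.

3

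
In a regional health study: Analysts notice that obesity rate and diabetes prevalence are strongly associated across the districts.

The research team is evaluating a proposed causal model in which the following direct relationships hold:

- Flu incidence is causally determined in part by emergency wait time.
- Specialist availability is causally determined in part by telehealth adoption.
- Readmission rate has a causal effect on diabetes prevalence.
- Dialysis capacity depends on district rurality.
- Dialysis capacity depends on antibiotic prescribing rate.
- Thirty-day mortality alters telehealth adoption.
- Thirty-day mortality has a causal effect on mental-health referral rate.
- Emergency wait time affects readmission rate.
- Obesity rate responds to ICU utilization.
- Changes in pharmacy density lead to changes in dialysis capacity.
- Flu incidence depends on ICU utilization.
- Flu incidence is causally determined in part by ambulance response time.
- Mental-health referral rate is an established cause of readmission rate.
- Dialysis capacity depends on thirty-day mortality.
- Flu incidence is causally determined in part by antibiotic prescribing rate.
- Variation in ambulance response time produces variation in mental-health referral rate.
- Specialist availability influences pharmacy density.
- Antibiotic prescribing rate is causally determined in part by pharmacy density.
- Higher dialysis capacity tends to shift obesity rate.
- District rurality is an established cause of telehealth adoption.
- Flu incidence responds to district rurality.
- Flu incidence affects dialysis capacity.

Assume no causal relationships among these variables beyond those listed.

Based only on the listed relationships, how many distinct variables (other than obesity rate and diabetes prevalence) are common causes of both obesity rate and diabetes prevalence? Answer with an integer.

3

The common causes are: ambulance response time (to obesity rate via ambulance response time → flu incidence → dialysis capacity → obesity rate; to diabetes prevalence via ambulance response time → mental-health referral rate → readmission rate → diabetes prevalence); emergency wait time (to obesity rate via emergency wait time → flu incidence → dialysis capacity → obesity rate; to diabetes prevalence via emergency wait time → readmission rate → diabetes prevalence); thirty-day mortality (to obesity rate via thirty-day mortality → dialysis capacity → obesity rate; to diabetes prevalence via thirty-day mortality → mental-health referral rate → readmission rate → diabetes prevalence).
Every other variable lacks a causal path to at least one of obesity rate and diabetes prevalence.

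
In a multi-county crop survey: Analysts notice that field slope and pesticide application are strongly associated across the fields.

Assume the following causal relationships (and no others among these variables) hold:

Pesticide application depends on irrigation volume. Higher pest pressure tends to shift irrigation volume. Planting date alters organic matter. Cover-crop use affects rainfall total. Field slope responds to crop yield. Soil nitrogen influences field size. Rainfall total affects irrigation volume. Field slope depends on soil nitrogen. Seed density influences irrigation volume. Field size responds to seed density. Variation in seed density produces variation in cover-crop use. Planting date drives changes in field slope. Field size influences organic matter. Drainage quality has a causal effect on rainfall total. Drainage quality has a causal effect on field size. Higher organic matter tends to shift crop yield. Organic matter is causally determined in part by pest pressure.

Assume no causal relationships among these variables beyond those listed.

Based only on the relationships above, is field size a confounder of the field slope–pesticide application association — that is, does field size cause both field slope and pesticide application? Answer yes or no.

no

Field size has no stated causal path to pesticide application. A confounder must cause both variables, so field size does not qualify.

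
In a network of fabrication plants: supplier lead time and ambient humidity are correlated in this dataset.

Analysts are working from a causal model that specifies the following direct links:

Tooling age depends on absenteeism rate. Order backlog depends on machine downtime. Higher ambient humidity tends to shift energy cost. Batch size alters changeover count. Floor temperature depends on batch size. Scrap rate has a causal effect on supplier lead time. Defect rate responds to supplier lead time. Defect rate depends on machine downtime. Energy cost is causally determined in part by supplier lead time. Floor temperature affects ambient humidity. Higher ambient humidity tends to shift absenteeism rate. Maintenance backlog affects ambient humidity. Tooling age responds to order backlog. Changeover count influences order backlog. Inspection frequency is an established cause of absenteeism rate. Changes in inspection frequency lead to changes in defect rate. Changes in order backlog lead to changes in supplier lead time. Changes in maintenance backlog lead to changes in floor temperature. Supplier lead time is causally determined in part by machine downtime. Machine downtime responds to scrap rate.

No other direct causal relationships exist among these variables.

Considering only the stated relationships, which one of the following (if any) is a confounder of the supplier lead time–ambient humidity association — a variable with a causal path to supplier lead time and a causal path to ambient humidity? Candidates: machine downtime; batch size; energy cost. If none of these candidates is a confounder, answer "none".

batch size

Batch size causes supplier lead time (batch size → changeover count → order backlog → supplier lead time) and also causes ambient humidity (batch size → floor temperature → ambient humidity); it is a common cause of both.
Each of the other candidates lacks a causal path to at least one of supplier lead time and ambient humidity, so they do not confound the relationship.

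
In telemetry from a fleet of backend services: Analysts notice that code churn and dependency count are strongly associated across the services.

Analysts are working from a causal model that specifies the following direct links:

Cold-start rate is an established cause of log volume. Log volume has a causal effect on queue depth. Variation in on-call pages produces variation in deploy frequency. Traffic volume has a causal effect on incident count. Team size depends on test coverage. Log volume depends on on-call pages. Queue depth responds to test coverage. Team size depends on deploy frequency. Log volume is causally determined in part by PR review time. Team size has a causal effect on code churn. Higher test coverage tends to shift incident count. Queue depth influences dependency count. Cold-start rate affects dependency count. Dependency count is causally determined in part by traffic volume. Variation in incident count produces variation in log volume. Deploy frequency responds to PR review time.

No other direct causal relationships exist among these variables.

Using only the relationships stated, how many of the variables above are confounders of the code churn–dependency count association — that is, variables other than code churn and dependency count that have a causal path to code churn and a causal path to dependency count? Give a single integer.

The common causes are: PR review time (to code churn via PR review time → deploy frequency → team size → code churn; to dependency count via PR review time → log volume → queue depth → dependency count); on-call pages (to code churn via on-call pages → deploy frequency → team size → code churn; to dependency count via on-call pages → log volume → queue depth → dependency count); test coverage (to code churn via test coverage → team size → code churn; to dependency count via test coverage → queue depth → dependency count).
Every other variable lacks a causal path to at least one of code churn and dependency count.

3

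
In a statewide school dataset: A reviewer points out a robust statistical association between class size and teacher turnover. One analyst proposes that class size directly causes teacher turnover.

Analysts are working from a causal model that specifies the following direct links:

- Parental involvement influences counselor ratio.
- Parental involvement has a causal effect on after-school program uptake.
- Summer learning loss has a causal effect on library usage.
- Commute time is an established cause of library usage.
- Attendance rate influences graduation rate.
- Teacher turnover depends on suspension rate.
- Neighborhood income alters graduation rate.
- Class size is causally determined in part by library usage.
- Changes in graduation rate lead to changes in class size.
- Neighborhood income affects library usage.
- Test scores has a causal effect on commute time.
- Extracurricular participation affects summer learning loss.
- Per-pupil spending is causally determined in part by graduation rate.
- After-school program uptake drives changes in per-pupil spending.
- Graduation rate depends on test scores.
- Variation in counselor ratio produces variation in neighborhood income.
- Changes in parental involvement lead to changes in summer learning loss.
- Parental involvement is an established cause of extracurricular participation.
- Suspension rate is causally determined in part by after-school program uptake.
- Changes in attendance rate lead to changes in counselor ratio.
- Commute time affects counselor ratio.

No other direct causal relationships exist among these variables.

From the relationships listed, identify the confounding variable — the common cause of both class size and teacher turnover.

parental involvement

Parental involvement has a causal path to class size (parental involvement → summer learning loss → library usage → class size) and a separate causal path to teacher turnover (parental involvement → after-school program uptake → suspension rate → teacher turnover), so it is a common cause of both.
No stated relationship gives class size a causal route to teacher turnover, so the correlation is explained by the shared upstream cause rather than a direct effect.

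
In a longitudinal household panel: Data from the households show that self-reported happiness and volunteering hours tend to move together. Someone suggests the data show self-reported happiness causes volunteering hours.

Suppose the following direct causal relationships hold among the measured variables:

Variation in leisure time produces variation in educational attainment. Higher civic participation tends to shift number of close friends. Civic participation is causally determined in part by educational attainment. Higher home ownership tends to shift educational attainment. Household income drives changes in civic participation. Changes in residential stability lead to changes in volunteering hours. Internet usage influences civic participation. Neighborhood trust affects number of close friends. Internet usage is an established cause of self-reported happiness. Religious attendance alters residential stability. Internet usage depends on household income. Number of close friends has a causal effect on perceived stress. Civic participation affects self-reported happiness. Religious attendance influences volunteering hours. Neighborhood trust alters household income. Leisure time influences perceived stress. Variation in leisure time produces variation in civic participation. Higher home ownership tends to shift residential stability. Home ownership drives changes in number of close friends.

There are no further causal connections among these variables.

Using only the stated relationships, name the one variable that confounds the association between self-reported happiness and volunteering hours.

home ownership

Home ownership has a causal path to self-reported happiness (home ownership → educational attainment → civic participation → self-reported happiness) and a separate causal path to volunteering hours (home ownership → residential stability → volunteering hours), so it is a common cause of both.
No stated relationship gives self-reported happiness a causal route to volunteering hours, so the correlation is explained by the shared upstream cause rather than a direct effect.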